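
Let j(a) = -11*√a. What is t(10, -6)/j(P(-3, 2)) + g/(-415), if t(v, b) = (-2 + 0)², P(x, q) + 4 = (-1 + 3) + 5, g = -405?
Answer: 81/83 - 4*√3/33 ≈ 0.76596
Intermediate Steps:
P(x, q) = 3 (P(x, q) = -4 + ((-1 + 3) + 5) = -4 + (2 + 5) = -4 + 7 = 3)
t(v, b) = 4 (t(v, b) = (-2)² = 4)
t(10, -6)/j(P(-3, 2)) + g/(-415) = 4/((-11*√3)) - 405/(-415) = 4*(-√3/33) - 405*(-1/415) = -4*√3/33 + 81/83 = 81/83 - 4*√3/33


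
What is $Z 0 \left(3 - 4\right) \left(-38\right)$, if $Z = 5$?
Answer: $0$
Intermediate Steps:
$Z 0 \left(3 - 4\right) \left(-38\right) = 5 \cdot 0 \left(3 - 4\right) \left(-38\right) = 5 \cdot 0 \left(-1\right) \left(-38\right) = 5 \cdot 0 \left(-38\right) = 0 \left(-38\right) = 0$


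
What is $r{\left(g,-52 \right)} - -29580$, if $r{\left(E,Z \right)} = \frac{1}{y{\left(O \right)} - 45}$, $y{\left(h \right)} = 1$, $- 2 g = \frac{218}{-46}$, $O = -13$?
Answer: $\frac{1301519}{44} \approx 29580.0$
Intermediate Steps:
$g = \frac{109}{46}$ ($g = - \frac{218 \frac{1}{-46}}{2} = - \frac{218 \left(- \frac{1}{46}\right)}{2} = \left(- \frac{1}{2}\right) \left(- \frac{109}{23}\right) = \frac{109}{46} \approx 2.3696$)
$r{\left(E,Z \right)} = - \frac{1}{44}$ ($r{\left(E,Z \right)} = \frac{1}{1 - 45} = \frac{1}{-44} = - \frac{1}{44}$)
$r{\left(g,-52 \right)} - -29580 = - \frac{1}{44} - -29580 = - \frac{1}{44} + 29580 = \frac{1301519}{44}$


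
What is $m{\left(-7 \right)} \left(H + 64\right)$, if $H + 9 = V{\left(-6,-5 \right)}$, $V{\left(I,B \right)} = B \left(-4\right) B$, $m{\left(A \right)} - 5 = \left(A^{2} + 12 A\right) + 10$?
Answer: $900$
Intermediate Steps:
$m{\left(A \right)} = 15 + A^{2} + 12 A$ ($m{\left(A \right)} = 5 + \left(\left(A^{2} + 12 A\right) + 10\right) = 5 + \left(10 + A^{2} + 12 A\right) = 15 + A^{2} + 12 A$)
$V{\left(I,B \right)} = - 4 B^{2}$ ($V{\left(I,B \right)} = - 4 B B = - 4 B^{2}$)
$H = -109$ ($H = -9 - 4 \left(-5\right)^{2} = -9 - 100 = -109$)
$m{\left(-7 \right)} \left(H + 64\right) = \left(15 + \left(-7\right)^{2} + 12 \left(-7\right)\right) \left(-109 + 64\right) = \left(15 + 49 - 84\right) \left(-45\right) = \left(-20\right) \left(-45\right) = 900$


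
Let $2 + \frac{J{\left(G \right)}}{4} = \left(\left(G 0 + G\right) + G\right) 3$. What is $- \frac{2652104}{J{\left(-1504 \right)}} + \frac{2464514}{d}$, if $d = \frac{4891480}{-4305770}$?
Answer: $- \frac{2394433330629795}{1103762462} \approx -2.1693 \cdot 10^{6}$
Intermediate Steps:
$d = - \frac{489148}{430577}$ ($d = 4891480 \left(- \frac{1}{4305770}\right) = - \frac{489148}{430577} \approx -1.136$)
$J{\left(G \right)} = -8 + 24 G$ ($J{\left(G \right)} = -8 + 4 \left(\left(G 0 + G\right) + G\right) 3 = -8 + 4 \left(\left(0 + G\right) + G\right) 3 = -8 + 4 \left(G + G\right) 3 = -8 + 4 \cdot 2 G 3 = -8 + 4 \cdot 6 G = -8 + 24 G$)
$- \frac{2652104}{J{\left(-1504 \right)}} + \frac{2464514}{d} = - \frac{2652104}{-8 + 24 \left(-1504\right)} + \frac{2464514}{- \frac{489148}{430577}} = - \frac{2652104}{-8 - 36096} + 2464514 \left(- \frac{430577}{489148}\right) = - \frac{2652104}{-36104} - \frac{530581522289}{244574} = \left(-2652104\right) \left(- \frac{1}{36104}\right) - \frac{530581522289}{244574} = \frac{331513}{4513} - \frac{530581522289}{244574} = - \frac{2394433330629795}{1103762462}$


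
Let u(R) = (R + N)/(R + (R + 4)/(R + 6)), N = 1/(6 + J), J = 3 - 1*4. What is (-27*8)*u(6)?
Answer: -40176/205 ≈ -195.98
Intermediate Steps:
J = -1 (J = 3 - 4 = -1)
N = ⅕ (N = 1/(6 - 1) = 1/5 = ⅕ ≈ 0.20000)
u(R) = (⅕ + R)/(R + (4 + R)/(6 + R)) (u(R) = (R + ⅕)/(R + (R + 4)/(R + 6)) = (⅕ + R)/(R + (4 + R)/(6 + R)))
(-27*8)*u(6) = (-27*8)*((6 + 5*6² + 31*6)/(5*(4 + 6² + 7*6))) = -216*(6 + 5*36 + 186)/(5*(4 + 36 + 42)) = -216*(6 + 180 + 186)/(5*82) = -216*372/(5*82) = -216*186/205 = -40176/205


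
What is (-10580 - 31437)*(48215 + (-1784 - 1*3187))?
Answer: -1816983148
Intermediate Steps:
(-10580 - 31437)*(48215 + (-1784 - 1*3187)) = -42017*(48215 + (-1784 - 3187)) = -42017*(48215 - 4971) = -42017*43244 = -1816983148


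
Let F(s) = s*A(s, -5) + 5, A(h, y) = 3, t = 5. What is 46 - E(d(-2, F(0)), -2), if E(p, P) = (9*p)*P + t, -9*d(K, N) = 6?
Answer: 29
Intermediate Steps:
F(s) = 5 + 3*s (F(s) = s*3 + 5 = 3*s + 5 = 5 + 3*s)
d(K, N) = -⅔ (d(K, N) = -⅑*6 = -⅔)
E(p, P) = 5 + 9*P*p (E(p, P) = (9*p)*P + 5 = 9*P*p + 5 = 5 + 9*P*p)
46 - E(d(-2, F(0)), -2) = 46 - (5 + 9*(-2)*(-⅔)) = 46 - (5 + 12) = 46 - 1*17 = 46 - 17 = 29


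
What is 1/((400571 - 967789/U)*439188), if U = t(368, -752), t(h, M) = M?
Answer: 188/33180343882257 ≈ 5.6660e-12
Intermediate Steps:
U = -752
1/((400571 - 967789/U)*439188) = 1/((400571 - 967789/(-752))*439188) = (1/439188)/(400571 - 967789*(-1/752)) = (1/439188)/(400571 + 967789/752) = (1/439188)/(302197181/752) = (752/302197181)*(1/439188) = 188/33180343882257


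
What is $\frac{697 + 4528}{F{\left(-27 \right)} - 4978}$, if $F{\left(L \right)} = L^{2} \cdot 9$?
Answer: $\frac{5225}{1583} \approx 3.3007$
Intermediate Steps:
$F{\left(L \right)} = 9 L^{2}$
$\frac{697 + 4528}{F{\left(-27 \right)} - 4978} = \frac{697 + 4528}{9 \left(-27\right)^{2} - 4978} = \frac{5225}{9 \cdot 729 - 4978} = \frac{5225}{6561 - 4978} = \frac{5225}{1583}$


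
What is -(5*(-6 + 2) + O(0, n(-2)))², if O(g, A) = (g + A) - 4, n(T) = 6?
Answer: -324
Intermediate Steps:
O(g, A) = -4 + A + g (O(g, A) = (A + g) - 4 = -4 + A + g)
-(5*(-6 + 2) + O(0, n(-2)))² = -(5*(-6 + 2) + (-4 + 6 + 0))² = -(5*(-4) + 2)² = -(-20 + 2)² = -1*(-18)² = -1*324 = -324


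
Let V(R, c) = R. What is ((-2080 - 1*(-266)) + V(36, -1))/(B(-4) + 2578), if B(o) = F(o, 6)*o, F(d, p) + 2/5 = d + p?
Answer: -4445/6429 ≈ -0.69140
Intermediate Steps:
F(d, p) = -⅖ + d + p (F(d, p) = -⅖ + (d + p) = -⅖ + d + p)
B(o) = o*(28/5 + o) (B(o) = (-⅖ + o + 6)*o = (28/5 + o)*o = o*(28/5 + o))
((-2080 - 1*(-266)) + V(36, -1))/(B(-4) + 2578) = ((-2080 - 1*(-266)) + 36)/((⅕)*(-4)*(28 + 5*(-4)) + 2578) = ((-2080 + 266) + 36)/((⅕)*(-4)*(28 - 20) + 2578) = (-1814 + 36)/((⅕)*(-4)*8 + 2578) = -1778/(-32/5 + 2578) = -1778/12858/5 = -1778*5/12858 = -4445/6429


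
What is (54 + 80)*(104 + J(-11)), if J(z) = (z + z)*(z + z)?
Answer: 78792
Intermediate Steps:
J(z) = 4*z**2 (J(z) = (2*z)*(2*z) = 4*z**2)
(54 + 80)*(104 + J(-11)) = (54 + 80)*(104 + 4*(-11)**2) = 134*(104 + 4*121) = 134*(104 + 484) = 134*588 = 78792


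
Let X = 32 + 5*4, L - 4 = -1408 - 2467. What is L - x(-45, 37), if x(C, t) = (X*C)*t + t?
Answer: 82672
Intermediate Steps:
L = -3871 (L = 4 + (-1408 - 2467) = 4 - 3875 = -3871)
X = 52 (X = 32 + 20 = 52)
x(C, t) = t + 52*C*t (x(C, t) = (52*C)*t + t = 52*C*t + t = t + 52*C*t)
L - x(-45, 37) = -3871 - 37*(1 + 52*(-45)) = -3871 - 37*(1 - 2340) = -3871 - 37*(-2339) = -3871 - 1*(-86543) = -3871 + 86543 = 82672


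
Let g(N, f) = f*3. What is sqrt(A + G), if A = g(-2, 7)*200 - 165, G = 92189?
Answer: 4*sqrt(6014) ≈ 310.20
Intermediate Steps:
g(N, f) = 3*f
A = 4035 (A = (3*7)*200 - 165 = 21*200 - 165 = 4200 - 165 = 4035)
sqrt(A + G) = sqrt(4035 + 92189) = sqrt(96224) = 4*sqrt(6014)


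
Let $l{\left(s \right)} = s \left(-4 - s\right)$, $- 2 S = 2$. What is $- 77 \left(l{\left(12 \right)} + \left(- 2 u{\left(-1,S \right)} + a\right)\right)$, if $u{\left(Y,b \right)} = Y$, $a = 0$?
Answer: $14630$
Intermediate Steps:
$S = -1$ ($S = \left(- \frac{1}{2}\right) 2 = -1$)
$- 77 \left(l{\left(12 \right)} + \left(- 2 u{\left(-1,S \right)} + a\right)\right) = - 77 \left(\left(-1\right) 12 \left(4 + 12\right) + \left(\left(-2\right) \left(-1\right) + 0\right)\right) = - 77 \left(\left(-1\right) 12 \cdot 16 + \left(2 + 0\right)\right) = - 77 \left(-192 + 2\right) = \left(-77\right) \left(-190\right) = 14630$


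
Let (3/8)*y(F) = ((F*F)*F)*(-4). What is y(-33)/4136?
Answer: 4356/47 ≈ 92.681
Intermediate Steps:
y(F) = -32*F³/3 (y(F) = 8*(((F*F)*F)*(-4))/3 = 8*((F²*F)*(-4))/3 = 8*(F³*(-4))/3 = 8*(-4*F³)/3 = -32*F³/3)
y(-33)/4136 = -32/3*(-33)³/4136 = -32/3*(-35937)*(1/4136) = 383328*(1/4136) = 4356/47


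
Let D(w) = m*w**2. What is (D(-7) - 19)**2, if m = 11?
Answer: 270400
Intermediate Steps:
D(w) = 11*w**2
(D(-7) - 19)**2 = (11*(-7)**2 - 19)**2 = (11*49 - 19)**2 = (539 - 19)**2 = 520**2 = 270400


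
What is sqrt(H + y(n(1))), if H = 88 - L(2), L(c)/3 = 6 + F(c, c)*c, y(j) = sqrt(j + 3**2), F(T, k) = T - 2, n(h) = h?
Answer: sqrt(70 + sqrt(10)) ≈ 8.5535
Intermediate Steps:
F(T, k) = -2 + T
y(j) = sqrt(9 + j) (y(j) = sqrt(j + 9) = sqrt(9 + j))
L(c) = 18 + 3*c*(-2 + c) (L(c) = 3*(6 + (-2 + c)*c) = 3*(6 + c*(-2 + c)) = 18 + 3*c*(-2 + c))
H = 70 (H = 88 - (18 + 3*2*(-2 + 2)) = 88 - (18 + 3*2*0) = 88 - (18 + 0) = 88 - 1*18 = 88 - 18 = 70)
sqrt(H + y(n(1))) = sqrt(70 + sqrt(9 + 1)) = sqrt(70 + sqrt(10))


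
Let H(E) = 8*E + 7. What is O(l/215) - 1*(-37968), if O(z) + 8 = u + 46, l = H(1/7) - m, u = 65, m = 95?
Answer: 38071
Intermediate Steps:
H(E) = 7 + 8*E
l = -608/7 (l = (7 + 8/7) - 1*95 = (7 + 8*(⅐)) - 95 = (7 + 8/7) - 95 = 57/7 - 95 = -608/7 ≈ -86.857)
O(z) = 103 (O(z) = -8 + (65 + 46) = -8 + 111 = 103)
O(l/215) - 1*(-37968) = 103 - 1*(-37968) = 103 + 37968 = 38071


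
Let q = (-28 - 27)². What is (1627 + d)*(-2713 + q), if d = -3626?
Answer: -623688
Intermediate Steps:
q = 3025 (q = (-55)² = 3025)
(1627 + d)*(-2713 + q) = (1627 - 3626)*(-2713 + 3025) = -1999*312 = -623688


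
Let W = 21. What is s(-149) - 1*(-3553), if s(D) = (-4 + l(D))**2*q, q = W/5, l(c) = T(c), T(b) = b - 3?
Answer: 528821/5 ≈ 1.0576e+5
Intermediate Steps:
T(b) = -3 + b
l(c) = -3 + c
q = 21/5 ≈ 4.2000
s(D) = 21*(-7 + D)**2/5 (s(D) = (-4 + (-3 + D))**2*(21/5) = (-7 + D)**2*(21/5) = 21*(-7 + D)**2/5)
s(-149) - 1*(-3553) = 21*(-7 - 149)**2/5 - 1*(-3553) = (21/5)*(-156)**2 + 3553 = (21/5)*24336 + 3553 = 511056/5 + 3553 = 528821/5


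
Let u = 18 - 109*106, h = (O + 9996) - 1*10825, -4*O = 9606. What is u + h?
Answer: -29533/2 ≈ -14767.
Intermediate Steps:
O = -4803/2 (O = -1/4*9606 = -4803/2 ≈ -2401.5)
h = -6461/2 (h = (-4803/2 + 9996) - 1*10825 = 15189/2 - 10825 = -6461/2 ≈ -3230.5)
u = -11536 (u = 18 - 11554 = -11536)
u + h = -11536 - 6461/2 = -29533/2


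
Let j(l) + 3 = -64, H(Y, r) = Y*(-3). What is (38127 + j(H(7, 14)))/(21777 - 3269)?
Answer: 9515/4627 ≈ 2.0564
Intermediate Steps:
H(Y, r) = -3*Y
j(l) = -67 (j(l) = -3 - 64 = -67)
(38127 + j(H(7, 14)))/(21777 - 3269) = (38127 - 67)/(21777 - 3269) = 38060/18508 = 38060*(1/18508) = 9515/4627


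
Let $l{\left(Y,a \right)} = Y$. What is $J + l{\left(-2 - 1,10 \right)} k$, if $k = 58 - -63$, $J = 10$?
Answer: $-353$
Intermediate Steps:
$k = 121$ ($k = 58 + 63 = 121$)
$J + l{\left(-2 - 1,10 \right)} k = 10 + \left(-2 - 1\right) 121 = 10 - 363 = -353$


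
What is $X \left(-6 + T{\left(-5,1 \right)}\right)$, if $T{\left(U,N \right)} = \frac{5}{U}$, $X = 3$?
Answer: $-21$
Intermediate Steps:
$X \left(-6 + T{\left(-5,1 \right)}\right) = 3 \left(-6 + \frac{5}{-5}\right) = 3 \left(-6 + 5 \left(- \frac{1}{5}\right)\right) = 3 \left(-6 - 1\right) = 3 \left(-7\right) = -21$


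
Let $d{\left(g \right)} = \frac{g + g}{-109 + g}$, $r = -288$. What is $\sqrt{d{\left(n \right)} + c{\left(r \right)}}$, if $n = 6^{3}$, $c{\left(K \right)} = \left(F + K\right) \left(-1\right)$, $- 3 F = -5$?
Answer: $\frac{\sqrt{29920089}}{321} \approx 17.04$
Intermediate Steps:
$F = \frac{5}{3}$ ($F = \left(- \frac{1}{3}\right) \left(-5\right) = \frac{5}{3} \approx 1.6667$)
$c{\left(K \right)} = - \frac{5}{3} - K$ ($c{\left(K \right)} = \left(\frac{5}{3} + K\right) \left(-1\right) = - \frac{5}{3} - K$)
$n = 216$
$d{\left(g \right)} = \frac{2 g}{-109 + g}$
$\sqrt{d{\left(n \right)} + c{\left(r \right)}} = \sqrt{2 \cdot 216 \frac{1}{-109 + 216} - - \frac{859}{3}} = \sqrt{2 \cdot 216 \cdot \frac{1}{107} + \left(- \frac{5}{3} + 288\right)} = \sqrt{2 \cdot 216 \cdot \frac{1}{107} + \frac{859}{3}} = \sqrt{\frac{432}{107} + \frac{859}{3}} = \sqrt{\frac{93209}{321}} = \frac{\sqrt{29920089}}{321}$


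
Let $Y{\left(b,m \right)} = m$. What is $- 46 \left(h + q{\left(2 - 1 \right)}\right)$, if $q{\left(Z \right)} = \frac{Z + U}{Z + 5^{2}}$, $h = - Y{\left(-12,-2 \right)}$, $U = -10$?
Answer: $- \frac{989}{13} \approx -76.077$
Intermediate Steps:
$h = 2$ ($h = \left(-1\right) \left(-2\right) = 2$)
$q{\left(Z \right)} = \frac{-10 + Z}{25 + Z}$ ($q{\left(Z \right)} = \frac{Z - 10}{Z + 5^{2}} = \frac{-10 + Z}{Z + 25} = \frac{-10 + Z}{25 + Z}$)
$- 46 \left(h + q{\left(2 - 1 \right)}\right) = - 46 \left(2 + \frac{-10 + \left(2 - 1\right)}{25 + \left(2 - 1\right)}\right) = - 46 \left(2 + \frac{-10 + 1}{25 + 1}\right) = - 46 \left(2 + \frac{1}{26} \left(-9\right)\right) = - 46 \left(2 - \frac{9}{26}\right) = \left(-46\right) \frac{43}{26} = - \frac{989}{13}$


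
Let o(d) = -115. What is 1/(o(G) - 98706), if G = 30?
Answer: -1/98821 ≈ -1.0119e-5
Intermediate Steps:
1/(o(G) - 98706) = 1/(-115 - 98706) = 1/(-98821) = -1/98821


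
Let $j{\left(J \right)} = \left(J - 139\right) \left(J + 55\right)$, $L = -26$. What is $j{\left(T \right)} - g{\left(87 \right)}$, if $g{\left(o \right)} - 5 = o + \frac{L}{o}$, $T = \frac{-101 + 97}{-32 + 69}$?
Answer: $- \frac{920381341}{119103} \approx -7727.6$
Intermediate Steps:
$T = - \frac{4}{37} \approx -0.10811$
$j{\left(J \right)} = \left(-139 + J\right) \left(55 + J\right)$
$g{\left(o \right)} = 5 + o - \frac{26}{o}$ ($g{\left(o \right)} = 5 + \left(o - \frac{26}{o}\right) = 5 + o - \frac{26}{o}$)
$j{\left(T \right)} - g{\left(87 \right)} = \left(-7645 + \left(- \frac{4}{37}\right)^{2} - - \frac{336}{37}\right) - \left(5 + 87 - \frac{26}{87}\right) = \left(-7645 + \frac{16}{1369} + \frac{336}{37}\right) - \left(5 + 87 - \frac{26}{87}\right) = - \frac{10453557}{1369} - \left(5 + 87 - \frac{26}{87}\right) = - \frac{10453557}{1369} - \frac{7978}{87} = - \frac{920381341}{119103}$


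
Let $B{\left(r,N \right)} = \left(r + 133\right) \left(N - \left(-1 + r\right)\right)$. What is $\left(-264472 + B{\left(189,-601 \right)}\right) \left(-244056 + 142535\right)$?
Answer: $52641684130$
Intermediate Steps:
$B{\left(r,N \right)} = \left(133 + r\right) \left(1 + N - r\right)$
$\left(-264472 + B{\left(189,-601 \right)}\right) \left(-244056 + 142535\right) = \left(-264472 - 254058\right) \left(-244056 + 142535\right) = \left(-264472 - 254058\right) \left(-101521\right) = \left(-518530\right) \left(-101521\right) = 52641684130$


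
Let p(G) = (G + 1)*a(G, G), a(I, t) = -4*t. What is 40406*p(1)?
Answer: -323248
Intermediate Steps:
p(G) = -4*G*(1 + G) (p(G) = (G + 1)*(-4*G) = (1 + G)*(-4*G) = -4*G*(1 + G))
40406*p(1) = 40406*(-4*1*(1 + 1)) = 40406*(-4*1*2) = 40406*(-8) = -323248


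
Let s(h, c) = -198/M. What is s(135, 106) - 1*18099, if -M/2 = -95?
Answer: -1719504/95 ≈ -18100.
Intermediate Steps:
M = 190 (M = -2*(-95) = 190)
s(h, c) = -99/95 (s(h, c) = -198/190 = -198*1/190 = -99/95)
s(135, 106) - 1*18099 = -99/95 - 1*18099 = -99/95 - 18099 = -1719504/95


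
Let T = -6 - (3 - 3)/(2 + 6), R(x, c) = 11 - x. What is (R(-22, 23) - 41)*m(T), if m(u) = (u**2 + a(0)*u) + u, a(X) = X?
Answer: -240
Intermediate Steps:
T = -6 (T = -6 - 0/8 = -6 - 1*0 = -6 + 0 = -6)
m(u) = u + u**2 (m(u) = (u**2 + 0*u) + u = (u**2 + 0) + u = u**2 + u = u + u**2)
(R(-22, 23) - 41)*m(T) = ((11 - 1*(-22)) - 41)*(-6*(1 - 6)) = ((11 + 22) - 41)*(-6*(-5)) = (33 - 41)*30 = -8*30 = -240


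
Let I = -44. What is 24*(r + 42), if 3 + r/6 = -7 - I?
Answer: 5904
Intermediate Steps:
r = 204 (r = -18 + 6*(-7 - 1*(-44)) = -18 + 6*(-7 + 44) = -18 + 6*37 = -18 + 222 = 204)
24*(r + 42) = 24*(204 + 42) = 24*246 = 5904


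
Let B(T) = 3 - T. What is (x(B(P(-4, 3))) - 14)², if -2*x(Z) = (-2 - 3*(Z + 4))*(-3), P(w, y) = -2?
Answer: 13225/4 ≈ 3306.3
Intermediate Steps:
x(Z) = -21 - 9*Z/2 (x(Z) = -(-2 - 3*(Z + 4))*(-3)/2 = -(-2 - 3*(4 + Z))*(-3)/2 = -(-2 + (-12 - 3*Z))*(-3)/2 = -(-14 - 3*Z)*(-3)/2 = -(42 + 9*Z)/2 = -21 - 9*Z/2)
(x(B(P(-4, 3))) - 14)² = ((-21 - 9*(3 - 1*(-2))/2) - 14)² = ((-21 - 9*(3 + 2)/2) - 14)² = ((-21 - 9/2*5) - 14)² = ((-21 - 45/2) - 14)² = (-87/2 - 14)² = (-115/2)² = 13225/4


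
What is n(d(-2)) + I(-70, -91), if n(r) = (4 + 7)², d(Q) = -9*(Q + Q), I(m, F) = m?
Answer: 51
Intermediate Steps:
d(Q) = -18*Q
n(r) = 121 (n(r) = 11² = 121)
n(d(-2)) + I(-70, -91) = 121 - 70 = 51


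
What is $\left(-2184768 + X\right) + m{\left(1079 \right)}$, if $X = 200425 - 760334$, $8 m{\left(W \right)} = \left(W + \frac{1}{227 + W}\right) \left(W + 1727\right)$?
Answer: $- \frac{12361120123}{5224} \approx -2.3662 \cdot 10^{6}$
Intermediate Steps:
$m{\left(W \right)} = \frac{\left(1727 + W\right) \left(W + \frac{1}{227 + W}\right)}{8}$ ($m{\left(W \right)} = \frac{\left(W + \frac{1}{227 + W}\right) \left(W + 1727\right)}{8} = \frac{\left(W + \frac{1}{227 + W}\right) \left(1727 + W\right)}{8} = \frac{\left(1727 + W\right) \left(W + \frac{1}{227 + W}\right)}{8}$)
$X = -559909$
$\left(-2184768 + X\right) + m{\left(1079 \right)} = \left(-2184768 - 559909\right) + \frac{1727 + 1079^{3} + 1954 \cdot 1079^{2} + 392030 \cdot 1079}{8 \left(227 + 1079\right)} = -2744677 + \frac{1727 + 1256216039 + 1954 \cdot 1164241 + 423000370}{8 \cdot 1306} = -2744677 + \frac{1}{8} \cdot \frac{1}{1306} \left(1727 + 1256216039 + 2274926914 + 423000370\right) = -2744677 + \frac{1}{8} \cdot \frac{1}{1306} \cdot 3954145050 = -2744677 + \frac{1977072525}{5224} = - \frac{12361120123}{5224}$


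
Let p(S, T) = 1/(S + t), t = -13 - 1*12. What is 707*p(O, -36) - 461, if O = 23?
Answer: -1629/2 ≈ -814.50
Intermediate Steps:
t = -25 (t = -13 - 12 = -25)
p(S, T) = 1/(-25 + S) (p(S, T) = 1/(S - 25) = 1/(-25 + S))
707*p(O, -36) - 461 = 707/(-25 + 23) - 461 = 707/(-2) - 461 = 707*(-½) - 461 = -707/2 - 461 = -1629/2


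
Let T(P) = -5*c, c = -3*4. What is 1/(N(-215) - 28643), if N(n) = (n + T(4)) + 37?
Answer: -1/28761 ≈ -3.4769e-5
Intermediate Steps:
c = -12
T(P) = 60 (T(P) = -5*(-12) = 60)
N(n) = 97 + n (N(n) = (n + 60) + 37 = (60 + n) + 37 = 97 + n)
1/(N(-215) - 28643) = 1/((97 - 215) - 28643) = 1/(-118 - 28643) = 1/(-28761) = -1/28761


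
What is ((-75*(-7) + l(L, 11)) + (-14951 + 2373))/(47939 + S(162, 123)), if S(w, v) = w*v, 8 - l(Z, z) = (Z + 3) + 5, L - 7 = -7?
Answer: -12053/67865 ≈ -0.17760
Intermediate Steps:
L = 0 (L = 7 - 7 = 0)
l(Z, z) = -Z (l(Z, z) = 8 - ((Z + 3) + 5) = 8 - ((3 + Z) + 5) = 8 - (8 + Z) = 8 + (-8 - Z) = -Z)
S(w, v) = v*w
((-75*(-7) + l(L, 11)) + (-14951 + 2373))/(47939 + S(162, 123)) = ((-75*(-7) - 1*0) + (-14951 + 2373))/(47939 + 123*162) = ((525 + 0) - 12578)/(47939 + 19926) = (525 - 12578)/67865 = -12053*1/67865 = -12053/67865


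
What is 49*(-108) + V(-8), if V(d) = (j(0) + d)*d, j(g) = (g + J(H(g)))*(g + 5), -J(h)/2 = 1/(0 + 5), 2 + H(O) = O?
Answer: -5212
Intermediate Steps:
H(O) = -2 + O
J(h) = -2/5 (J(h) = -2/(0 + 5) = -2/5)
j(g) = (5 + g)*(-2/5 + g) (j(g) = (g - 2/5)*(g + 5) = (-2/5 + g)*(5 + g) = (5 + g)*(-2/5 + g))
V(d) = d*(-2 + d) (V(d) = ((-2 + 0**2 + (23/5)*0) + d)*d = ((-2 + 0 + 0) + d)*d = (-2 + d)*d = d*(-2 + d))
49*(-108) + V(-8) = 49*(-108) - 8*(-2 - 8) = -5292 - 8*(-10) = -5292 + 80 = -5212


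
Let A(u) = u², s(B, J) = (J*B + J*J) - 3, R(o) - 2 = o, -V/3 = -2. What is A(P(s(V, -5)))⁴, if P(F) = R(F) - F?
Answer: 256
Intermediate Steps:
V = 6 (V = -3*(-2) = 6)
R(o) = 2 + o
s(B, J) = -3 + J² + B*J (s(B, J) = (B*J + J²) - 3 = (J² + B*J) - 3 = -3 + J² + B*J)
P(F) = 2 (P(F) = (2 + F) - F = 2)
A(P(s(V, -5)))⁴ = (2²)⁴ = 4⁴ = 256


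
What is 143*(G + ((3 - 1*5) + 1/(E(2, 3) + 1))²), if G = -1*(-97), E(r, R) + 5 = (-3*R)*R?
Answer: 13897598/961 ≈ 14462.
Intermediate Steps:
E(r, R) = -5 - 3*R² (E(r, R) = -5 + (-3*R)*R = -5 - 3*R²)
G = 97
143*(G + ((3 - 1*5) + 1/(E(2, 3) + 1))²) = 143*(97 + ((3 - 1*5) + 1/((-5 - 3*3²) + 1))²) = 143*(97 + ((3 - 5) + 1/((-5 - 3*9) + 1))²) = 143*(97 + (-2 + 1/((-5 - 27) + 1))²) = 143*(97 + (-2 + 1/(-32 + 1))²) = 143*(97 + (-2 + 1/(-31))²) = 143*(97 + (-2 - 1/31)²) = 143*(97 + (-63/31)²) = 143*(97 + 3969/961) = 143*(97186/961) = 13897598/961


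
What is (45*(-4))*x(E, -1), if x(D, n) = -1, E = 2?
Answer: 180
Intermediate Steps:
(45*(-4))*x(E, -1) = (45*(-4))*(-1) = -180*(-1) = 180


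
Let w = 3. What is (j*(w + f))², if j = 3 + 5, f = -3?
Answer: 0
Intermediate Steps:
j = 8
(j*(w + f))² = (8*(3 - 3))² = (8*0)² = 0² = 0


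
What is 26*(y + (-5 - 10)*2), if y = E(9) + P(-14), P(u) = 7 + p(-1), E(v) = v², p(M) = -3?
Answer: 1430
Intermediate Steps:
P(u) = 4 (P(u) = 7 - 3 = 4)
y = 85 (y = 9² + 4 = 81 + 4 = 85)
26*(y + (-5 - 10)*2) = 26*(85 + (-5 - 10)*2) = 26*(85 - 15*2) = 26*(85 - 30) = 26*55 = 1430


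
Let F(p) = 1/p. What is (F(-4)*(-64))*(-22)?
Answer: -352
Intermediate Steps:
(F(-4)*(-64))*(-22) = (-64/(-4))*(-22) = -¼*(-64)*(-22) = 16*(-22) = -352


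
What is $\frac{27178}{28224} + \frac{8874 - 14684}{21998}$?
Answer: $\frac{108470051}{155217888} \approx 0.69882$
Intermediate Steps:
$\frac{27178}{28224} + \frac{8874 - 14684}{21998} = 27178 \cdot \frac{1}{28224} + \left(8874 - 14684\right) \frac{1}{21998} = \frac{13589}{14112} - \frac{2905}{10999} = \frac{108470051}{155217888}$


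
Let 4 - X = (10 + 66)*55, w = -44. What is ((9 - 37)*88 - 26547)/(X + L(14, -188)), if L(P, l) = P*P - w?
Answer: 29011/3936 ≈ 7.3707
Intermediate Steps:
X = -4176 (X = 4 - (10 + 66)*55 = 4 - 76*55 = 4 - 1*4180 = 4 - 4180 = -4176)
L(P, l) = 44 + P² (L(P, l) = P*P - 1*(-44) = P² + 44 = 44 + P²)
((9 - 37)*88 - 26547)/(X + L(14, -188)) = ((9 - 37)*88 - 26547)/(-4176 + (44 + 14²)) = (-28*88 - 26547)/(-4176 + (44 + 196)) = (-2464 - 26547)/(-4176 + 240) = -29011/(-3936) = -29011*(-1/3936) = 29011/3936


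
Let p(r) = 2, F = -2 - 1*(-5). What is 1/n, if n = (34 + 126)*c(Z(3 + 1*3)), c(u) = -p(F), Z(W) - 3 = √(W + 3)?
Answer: -1/320 ≈ -0.0031250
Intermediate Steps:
F = 3 (F = -2 + 5 = 3)
Z(W) = 3 + √(3 + W) (Z(W) = 3 + √(W + 3) = 3 + √(3 + W))
c(u) = -2 (c(u) = -1*2 = -2)
n = -320 (n = (34 + 126)*(-2) = 160*(-2) = -320)
1/n = 1/(-320) = -1/320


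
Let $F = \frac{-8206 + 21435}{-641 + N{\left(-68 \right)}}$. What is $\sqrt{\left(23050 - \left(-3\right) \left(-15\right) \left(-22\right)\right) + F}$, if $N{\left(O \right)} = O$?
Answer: $\frac{\sqrt{12075071879}}{709} \approx 154.99$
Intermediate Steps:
$F = - \frac{13229}{709}$ ($F = \frac{-8206 + 21435}{-641 - 68} = \frac{13229}{-709} = 13229 \left(- \frac{1}{709}\right) = - \frac{13229}{709} \approx -18.659$)
$\sqrt{\left(23050 - \left(-3\right) \left(-15\right) \left(-22\right)\right) + F} = \sqrt{\left(23050 - \left(-3\right) \left(-15\right) \left(-22\right)\right) - \frac{13229}{709}} = \sqrt{\left(23050 - 45 \left(-22\right)\right) - \frac{13229}{709}} = \sqrt{\left(23050 - -990\right) - \frac{13229}{709}} = \sqrt{\left(23050 + 990\right) - \frac{13229}{709}} = \sqrt{24040 - \frac{13229}{709}} = \sqrt{\frac{17031131}{709}} = \frac{\sqrt{12075071879}}{709}$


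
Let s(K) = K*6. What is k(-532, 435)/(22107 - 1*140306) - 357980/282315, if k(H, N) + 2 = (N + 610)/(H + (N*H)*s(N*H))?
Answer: -143118637656911051281/112869650153931419364 ≈ -1.2680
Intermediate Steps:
s(K) = 6*K
k(H, N) = -2 + (610 + N)/(H + 6*H²*N²) (k(H, N) = -2 + (N + 610)/(H + (N*H)*(6*(N*H))) = -2 + (610 + N)/(H + (H*N)*(6*(H*N))) = -2 + (610 + N)/(H + (H*N)*(6*H*N)) = -2 + (610 + N)/(H + 6*H²*N²))
k(-532, 435)/(22107 - 1*140306) - 357980/282315 = ((610 + 435 - 2*(-532) - 12*(-532)²*435²)/((-532)*(1 + 6*(-532)*435²)))/(22107 - 1*140306) - 357980/282315 = (-(610 + 435 + 1064 - 12*283024*189225)/(532*(1 + 6*(-532)*189225)))/(22107 - 140306) - 357980*1/282315 = -(610 + 435 + 1064 - 642662596800)/(532*(1 - 604006200))/(-118199) - 71596/56463 = -1/532*(-642662594691)/(-604006199)*(-1/118199) - 71596/56463 = -1/532*(-1/604006199)*(-642662594691)*(-1/118199) - 71596/56463 = -33824347089/16912173572*(-1/118199) - 71596/56463 = 33824347089/1999002004036828 - 71596/56463 = -143118637656911051281/112869650153931419364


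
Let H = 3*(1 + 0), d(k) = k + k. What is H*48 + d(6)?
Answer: 156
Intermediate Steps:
d(k) = 2*k
H = 3 (H = 3*1 = 3)
H*48 + d(6) = 3*48 + 2*6 = 144 + 12 = 156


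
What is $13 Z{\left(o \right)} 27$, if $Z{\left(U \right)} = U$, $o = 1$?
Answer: $351$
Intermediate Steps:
$13 Z{\left(o \right)} 27 = 13 \cdot 1 \cdot 27 = 13 \cdot 27 = 351$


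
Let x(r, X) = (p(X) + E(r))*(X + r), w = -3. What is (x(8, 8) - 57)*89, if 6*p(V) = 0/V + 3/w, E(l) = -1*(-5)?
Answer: 5429/3 ≈ 1809.7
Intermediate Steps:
E(l) = 5
p(V) = -1/6 (p(V) = (0/V + 3/(-3))/6 = (0 + 3*(-1/3))/6 = (0 - 1)/6 = (1/6)*(-1) = -1/6)
x(r, X) = 29*X/6 + 29*r/6 (x(r, X) = (-1/6 + 5)*(X + r) = 29*(X + r)/6 = 29*X/6 + 29*r/6)
(x(8, 8) - 57)*89 = (((29/6)*8 + (29/6)*8) - 57)*89 = ((116/3 + 116/3) - 57)*89 = (232/3 - 57)*89 = (61/3)*89 = 5429/3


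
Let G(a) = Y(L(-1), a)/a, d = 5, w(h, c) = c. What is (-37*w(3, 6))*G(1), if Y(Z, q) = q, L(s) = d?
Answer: -222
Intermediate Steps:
L(s) = 5
G(a) = 1 (G(a) = a/a = 1)
(-37*w(3, 6))*G(1) = -37*6*1 = -222*1 = -222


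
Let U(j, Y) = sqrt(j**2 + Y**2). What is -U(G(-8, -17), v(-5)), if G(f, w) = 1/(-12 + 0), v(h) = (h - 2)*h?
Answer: -sqrt(176401)/12 ≈ -35.000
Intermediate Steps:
v(h) = h*(-2 + h) (v(h) = (-2 + h)*h = h*(-2 + h))
G(f, w) = -1/12 (G(f, w) = 1/(-12) = -1/12)
U(j, Y) = sqrt(Y**2 + j**2)
-U(G(-8, -17), v(-5)) = -sqrt((-5*(-2 - 5))**2 + (-1/12)**2) = -sqrt((-5*(-7))**2 + 1/144) = -sqrt(35**2 + 1/144) = -sqrt(1225 + 1/144) = -sqrt(176401/144) = -sqrt(176401)/12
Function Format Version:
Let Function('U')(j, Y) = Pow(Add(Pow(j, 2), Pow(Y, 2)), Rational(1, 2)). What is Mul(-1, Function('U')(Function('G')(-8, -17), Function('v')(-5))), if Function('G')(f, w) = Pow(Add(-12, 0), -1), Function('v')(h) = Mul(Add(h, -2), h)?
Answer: Mul(Rational(-1, 12), Pow(176401, Rational(1, 2))) ≈ -35.000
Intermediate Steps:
Function('v')(h) = Mul(h, Add(-2, h)) (Function('v')(h) = Mul(Add(-2, h), h) = Mul(h, Add(-2, h)))
Function('G')(f, w) = Rational(-1, 12) (Function('G')(f, w) = Pow(-12, -1) = Rational(-1, 12))
Function('U')(j, Y) = Pow(Add(Pow(Y, 2), Pow(j, 2)), Rational(1, 2))
Mul(-1, Function('U')(Function('G')(-8, -17), Function('v')(-5))) = Mul(-1, Pow(Add(Pow(Mul(-5, Add(-2, -5)), 2), Pow(Rational(-1, 12), 2)), Rational(1, 2))) = Mul(-1, Pow(Add(Pow(Mul(-5, -7), 2), Rational(1, 144)), Rational(1, 2))) = Mul(-1, Pow(Add(Pow(35, 2), Rational(1, 144)), Rational(1, 2))) = Mul(-1, Pow(Add(1225, Rational(1, 144)), Rational(1, 2))) = Mul(-1, Pow(Rational(176401, 144), Rational(1, 2))) = Mul(-1, Mul(Rational(1, 12), Pow(176401, Rational(1, 2)))) = Mul(Rational(-1, 12), Pow(176401, Rational(1, 2)))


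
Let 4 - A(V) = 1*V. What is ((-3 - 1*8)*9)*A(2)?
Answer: -198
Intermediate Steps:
A(V) = 4 - V
((-3 - 1*8)*9)*A(2) = ((-3 - 1*8)*9)*(4 - 1*2) = ((-3 - 8)*9)*(4 - 2) = -11*9*2 = -99*2 = -198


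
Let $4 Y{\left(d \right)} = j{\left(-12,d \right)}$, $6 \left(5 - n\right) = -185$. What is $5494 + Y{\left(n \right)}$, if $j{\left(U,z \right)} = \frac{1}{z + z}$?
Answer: $\frac{4724843}{860} \approx 5494.0$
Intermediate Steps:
$j{\left(U,z \right)} = \frac{1}{2 z}$
$n = \frac{215}{6}$ ($n = 5 - - \frac{185}{6} = 5 + \frac{185}{6} = \frac{215}{6} \approx 35.833$)
$Y{\left(d \right)} = \frac{1}{8 d}$ ($Y{\left(d \right)} = \frac{\frac{1}{2} \frac{1}{d}}{4} = \frac{1}{8 d}$)
$5494 + Y{\left(n \right)} = 5494 + \frac{1}{8 \cdot \frac{215}{6}} = 5494 + \frac{1}{8} \cdot \frac{6}{215} = 5494 + \frac{3}{860} = \frac{4724843}{860}$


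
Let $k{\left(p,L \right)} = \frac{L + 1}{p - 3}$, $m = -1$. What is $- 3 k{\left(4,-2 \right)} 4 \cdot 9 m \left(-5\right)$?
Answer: $540$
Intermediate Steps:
$k{\left(p,L \right)} = \frac{1 + L}{-3 + p}$
$- 3 k{\left(4,-2 \right)} 4 \cdot 9 m \left(-5\right) = - 3 \frac{1 - 2}{-3 + 4} \cdot 4 \cdot 9 \left(-1\right) \left(-5\right) = - 3 \cdot 1^{-1} \left(-1\right) 4 \left(\left(-9\right) \left(-5\right)\right) = - 3 \cdot 1 \left(-1\right) 4 \cdot 45 = \left(-3\right) \left(-1\right) 4 \cdot 45 = 3 \cdot 4 \cdot 45 = 12 \cdot 45 = 540$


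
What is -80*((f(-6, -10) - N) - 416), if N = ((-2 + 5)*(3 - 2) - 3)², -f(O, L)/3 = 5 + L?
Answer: 32080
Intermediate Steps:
f(O, L) = -15 - 3*L (f(O, L) = -3*(5 + L) = -15 - 3*L)
N = 0 (N = (3*1 - 3)² = (3 - 3)² = 0² = 0)
-80*((f(-6, -10) - N) - 416) = -80*(((-15 - 3*(-10)) - 1*0) - 416) = -80*(((-15 + 30) + 0) - 416) = -80*((15 + 0) - 416) = -80*(15 - 416) = -80*(-401) = 32080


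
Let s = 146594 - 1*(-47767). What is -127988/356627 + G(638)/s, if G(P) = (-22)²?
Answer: -24703268200/69314380347 ≈ -0.35639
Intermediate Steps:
G(P) = 484
s = 194361 (s = 146594 + 47767 = 194361)
-127988/356627 + G(638)/s = -127988/356627 + 484/194361 = -24703268200/69314380347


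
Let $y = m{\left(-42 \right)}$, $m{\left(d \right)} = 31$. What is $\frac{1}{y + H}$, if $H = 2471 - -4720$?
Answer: $\frac{1}{7222} \approx 0.00013847$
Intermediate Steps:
$H = 7191$ ($H = 2471 + 4720 = 7191$)
$y = 31$
$\frac{1}{y + H} = \frac{1}{31 + 7191} = \frac{1}{7222}$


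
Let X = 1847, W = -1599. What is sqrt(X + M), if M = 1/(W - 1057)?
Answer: sqrt(814334746)/664 ≈ 42.977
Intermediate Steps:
M = -1/2656 (M = 1/(-1599 - 1057) = 1/(-2656) = -1/2656 ≈ -0.00037651)
sqrt(X + M) = sqrt(1847 - 1/2656) = sqrt(4905631/2656) = sqrt(814334746)/664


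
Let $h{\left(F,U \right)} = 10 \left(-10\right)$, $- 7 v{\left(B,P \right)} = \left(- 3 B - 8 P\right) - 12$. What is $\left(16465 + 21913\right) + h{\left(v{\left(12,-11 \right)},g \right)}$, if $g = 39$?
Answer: $38278$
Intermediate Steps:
$v{\left(B,P \right)} = \frac{12}{7} + \frac{3 B}{7} + \frac{8 P}{7}$ ($v{\left(B,P \right)} = - \frac{\left(- 3 B - 8 P\right) - 12}{7} = - \frac{\left(- 8 P - 3 B\right) - 12}{7} = - \frac{-12 - 8 P - 3 B}{7} = \frac{12}{7} + \frac{3 B}{7} + \frac{8 P}{7}$)
$h{\left(F,U \right)} = -100$
$\left(16465 + 21913\right) + h{\left(v{\left(12,-11 \right)},g \right)} = \left(16465 + 21913\right) - 100 = 38378 - 100 = 38278$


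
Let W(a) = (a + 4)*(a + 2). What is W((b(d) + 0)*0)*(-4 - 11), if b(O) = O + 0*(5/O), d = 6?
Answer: -120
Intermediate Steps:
b(O) = O (b(O) = O + 0 = O)
W(a) = (2 + a)*(4 + a) (W(a) = (4 + a)*(2 + a) = (2 + a)*(4 + a))
W((b(d) + 0)*0)*(-4 - 11) = (8 + ((6 + 0)*0)**2 + 6*((6 + 0)*0))*(-4 - 11) = (8 + (6*0)**2 + 6*(6*0))*(-15) = (8 + 0**2 + 6*0)*(-15) = (8 + 0 + 0)*(-15) = 8*(-15) = -120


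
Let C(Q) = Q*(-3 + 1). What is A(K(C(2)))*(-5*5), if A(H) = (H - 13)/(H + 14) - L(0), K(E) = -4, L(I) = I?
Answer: 85/2 ≈ 42.500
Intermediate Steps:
C(Q) = -2*Q (C(Q) = Q*(-2) = -2*Q)
A(H) = (-13 + H)/(14 + H) (A(H) = (H - 13)/(H + 14) - 1*0 = (-13 + H)/(14 + H) + 0 = (-13 + H)/(14 + H))
A(K(C(2)))*(-5*5) = ((-13 - 4)/(14 - 4))*(-5*5) = (-17/10)*(-25) = ((⅒)*(-17))*(-25) = -17/10*(-25) = 85/2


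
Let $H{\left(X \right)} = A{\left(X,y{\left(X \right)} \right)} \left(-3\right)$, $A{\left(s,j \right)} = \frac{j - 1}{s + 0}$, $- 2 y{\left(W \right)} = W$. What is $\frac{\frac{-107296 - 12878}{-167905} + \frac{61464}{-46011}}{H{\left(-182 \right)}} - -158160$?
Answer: $\frac{7854802751940974}{49663780425} \approx 1.5816 \cdot 10^{5}$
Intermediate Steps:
$y{\left(W \right)} = - \frac{W}{2}$
$A{\left(s,j \right)} = \frac{-1 + j}{s}$
$H{\left(X \right)} = - \frac{3 \left(-1 - \frac{X}{2}\right)}{X}$ ($H{\left(X \right)} = \frac{-1 - \frac{X}{2}}{X} \left(-3\right) = - \frac{3 \left(-1 - \frac{X}{2}\right)}{X}$)
$\frac{\frac{-107296 - 12878}{-167905} + \frac{61464}{-46011}}{H{\left(-182 \right)}} - -158160 = \frac{\frac{-107296 - 12878}{-167905} + \frac{61464}{-46011}}{\frac{3}{2} + \frac{3}{-182}} - -158160 = \frac{\left(-120174\right) \left(- \frac{1}{167905}\right) + 61464 \left(- \frac{1}{46011}\right)}{\frac{3}{2} + 3 \left(- \frac{1}{182}\right)} + 158160 = \frac{\frac{120174}{167905} - \frac{20488}{15337}}{\frac{3}{2} - \frac{3}{182}} + 158160 = - \frac{1596929002}{2575158985 \cdot \frac{135}{91}} + 158160 = \left(- \frac{1596929002}{2575158985}\right) \frac{91}{135} + 158160 = - \frac{20760077026}{49663780425} + 158160 = \frac{7854802751940974}{49663780425}$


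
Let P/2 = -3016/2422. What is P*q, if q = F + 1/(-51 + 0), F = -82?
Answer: 12615928/61761 ≈ 204.27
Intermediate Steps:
P = -3016/1211 (P = 2*(-3016/2422) = 2*(-3016*1/2422) = 2*(-1508/1211) = -3016/1211 ≈ -2.4905)
q = -4183/51 (q = -82 + 1/(-51 + 0) = -82 + 1/(-51) = -82 - 1/51 = -4183/51 ≈ -82.020)
P*q = -3016/1211*(-4183/51) = 12615928/61761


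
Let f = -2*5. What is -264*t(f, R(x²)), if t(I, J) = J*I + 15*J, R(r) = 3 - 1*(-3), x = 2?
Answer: -7920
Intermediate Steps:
R(r) = 6 (R(r) = 3 + 3 = 6)
f = -10
t(I, J) = 15*J + I*J (t(I, J) = I*J + 15*J = 15*J + I*J)
-264*t(f, R(x²)) = -1584*(15 - 10) = -1584*5 = -264*30 = -7920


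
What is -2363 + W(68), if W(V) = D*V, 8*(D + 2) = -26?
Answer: -2720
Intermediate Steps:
D = -21/4 (D = -2 + (1/8)*(-26) = -2 - 13/4 = -21/4 ≈ -5.2500)
W(V) = -21*V/4
-2363 + W(68) = -2363 - 21/4*68 = -2363 - 357 = -2720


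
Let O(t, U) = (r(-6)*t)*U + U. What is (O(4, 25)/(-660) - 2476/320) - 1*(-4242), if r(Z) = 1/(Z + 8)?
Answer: 3726051/880 ≈ 4234.1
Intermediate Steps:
r(Z) = 1/(8 + Z)
O(t, U) = U + U*t/2 (O(t, U) = (t/(8 - 6))*U + U = (t/2)*U + U = U*t/2 + U = U + U*t/2)
(O(4, 25)/(-660) - 2476/320) - 1*(-4242) = (((½)*25*(2 + 4))/(-660) - 2476/320) - 1*(-4242) = (((½)*25*6)*(-1/660) - 2476*1/320) + 4242 = (75*(-1/660) - 619/80) + 4242 = (-5/44 - 619/80) + 4242 = -6909/880 + 4242 = 3726051/880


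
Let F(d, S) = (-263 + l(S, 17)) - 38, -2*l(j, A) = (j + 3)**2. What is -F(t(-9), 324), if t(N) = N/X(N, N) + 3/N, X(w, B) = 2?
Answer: 107531/2 ≈ 53766.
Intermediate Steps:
l(j, A) = -(3 + j)**2/2 (l(j, A) = -(j + 3)**2/2 = -(3 + j)**2/2)
t(N) = N/2 + 3/N
F(d, S) = -301 - (3 + S)**2/2 (F(d, S) = (-263 - (3 + S)**2/2) - 38 = -301 - (3 + S)**2/2)
-F(t(-9), 324) = -(-301 - (3 + 324)**2/2) = -(-301 - 1/2*327**2) = -(-301 - 1/2*106929) = -(-301 - 106929/2) = -1*(-107531/2) = 107531/2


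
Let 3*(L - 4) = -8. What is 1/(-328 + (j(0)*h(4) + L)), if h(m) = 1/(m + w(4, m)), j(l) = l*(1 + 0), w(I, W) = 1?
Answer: -3/980 ≈ -0.0030612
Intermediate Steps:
j(l) = l (j(l) = l*1 = l)
L = 4/3 (L = 4 + (⅓)*(-8) = 4 - 8/3 = 4/3 ≈ 1.3333)
h(m) = 1/(1 + m) (h(m) = 1/(m + 1) = 1/(1 + m))
1/(-328 + (j(0)*h(4) + L)) = 1/(-328 + (0/(1 + 4) + 4/3)) = 1/(-328 + (0/5 + 4/3)) = 1/(-328 + (0*(⅕) + 4/3)) = 1/(-328 + (0 + 4/3)) = 1/(-328 + 4/3) = 1/(-980/3) = -3/980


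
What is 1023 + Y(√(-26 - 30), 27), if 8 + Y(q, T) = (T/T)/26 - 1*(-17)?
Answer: 26833/26 ≈ 1032.0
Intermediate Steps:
Y(q, T) = 235/26 (Y(q, T) = -8 + ((T/T)/26 - 1*(-17)) = -8 + (1*(1/26) + 17) = -8 + (1/26 + 17) = -8 + 443/26 = 235/26)
1023 + Y(√(-26 - 30), 27) = 1023 + 235/26 = 26833/26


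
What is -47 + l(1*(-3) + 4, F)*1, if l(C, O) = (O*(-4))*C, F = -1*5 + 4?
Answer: -43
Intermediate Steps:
F = -1 (F = -5 + 4 = -1)
l(C, O) = -4*C*O (l(C, O) = (-4*O)*C = -4*C*O)
-47 + l(1*(-3) + 4, F)*1 = -47 - 4*(1*(-3) + 4)*(-1)*1 = -47 - 4*(-3 + 4)*(-1)*1 = -47 - 4*1*(-1)*1 = -47 + 4*1 = -47 + 4 = -43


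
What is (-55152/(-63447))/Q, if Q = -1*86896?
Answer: -1149/114860219 ≈ -1.0003e-5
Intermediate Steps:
Q = -86896
(-55152/(-63447))/Q = -55152/(-63447)/(-86896) = -55152*(-1/63447)*(-1/86896) = (18384/21149)*(-1/86896) = -1149/114860219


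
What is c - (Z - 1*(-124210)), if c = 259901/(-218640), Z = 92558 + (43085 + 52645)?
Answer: -68324822621/218640 ≈ -3.1250e+5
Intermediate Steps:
Z = 188288 (Z = 92558 + 95730 = 188288)
c = -259901/218640 (c = 259901*(-1/218640) = -259901/218640 ≈ -1.1887)
c - (Z - 1*(-124210)) = -259901/218640 - (188288 - 1*(-124210)) = -259901/218640 - (188288 + 124210) = -259901/218640 - 1*312498 = -259901/218640 - 312498 = -68324822621/218640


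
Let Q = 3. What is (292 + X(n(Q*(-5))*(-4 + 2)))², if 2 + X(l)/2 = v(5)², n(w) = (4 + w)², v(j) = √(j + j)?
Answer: 94864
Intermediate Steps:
v(j) = √2*√j (v(j) = √(2*j) = √2*√j)
X(l) = 16 (X(l) = -4 + 2*(√2*√5)² = -4 + 2*(√10)² = -4 + 2*10 = -4 + 20 = 16)
(292 + X(n(Q*(-5))*(-4 + 2)))² = (292 + 16)² = 308² = 94864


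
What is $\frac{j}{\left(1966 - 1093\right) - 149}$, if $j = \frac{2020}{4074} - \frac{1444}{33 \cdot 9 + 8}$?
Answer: $- \frac{1316689}{224905170} \approx -0.0058544$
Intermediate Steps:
$j = - \frac{2633378}{621285}$ ($j = 2020 \cdot \frac{1}{4074} - \frac{1444}{297 + 8} = \frac{1010}{2037} - \frac{1444}{305} = - \frac{2633378}{621285} \approx -4.2386$)
$\frac{j}{\left(1966 - 1093\right) - 149} = - \frac{2633378}{621285 \left(\left(1966 - 1093\right) - 149\right)} = - \frac{2633378}{621285 \left(873 - 149\right)} = - \frac{2633378}{621285 \cdot 724} = \left(- \frac{2633378}{621285}\right) \frac{1}{724} = - \frac{1316689}{224905170}$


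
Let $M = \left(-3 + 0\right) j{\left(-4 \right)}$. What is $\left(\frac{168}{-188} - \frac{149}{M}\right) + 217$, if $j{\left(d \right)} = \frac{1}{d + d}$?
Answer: $- \frac{25553}{141} \approx -181.23$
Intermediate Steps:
$j{\left(d \right)} = \frac{1}{2 d}$
$M = \frac{3}{8}$ ($M = \left(-3 + 0\right) \frac{1}{2 \left(-4\right)} = - 3 \cdot \frac{1}{2} \left(- \frac{1}{4}\right) = \left(-3\right) \left(- \frac{1}{8}\right) = \frac{3}{8} \approx 0.375$)
$\left(\frac{168}{-188} - \frac{149}{M}\right) + 217 = \left(\frac{168}{-188} - \frac{149}{\frac{3}{8}}\right) + 217 = \left(168 \left(- \frac{1}{188}\right) - \frac{1192}{3}\right) + 217 = \left(- \frac{42}{47} - \frac{1192}{3}\right) + 217 = - \frac{56150}{141} + 217 = - \frac{25553}{141}$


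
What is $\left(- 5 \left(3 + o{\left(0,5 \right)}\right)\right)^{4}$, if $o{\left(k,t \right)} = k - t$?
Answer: $10000$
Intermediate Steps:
$\left(- 5 \left(3 + o{\left(0,5 \right)}\right)\right)^{4} = \left(- 5 \left(3 + \left(0 - 5\right)\right)\right)^{4} = \left(- 5 \left(3 - 5\right)\right)^{4} = \left(\left(-5\right) \left(-2\right)\right)^{4} = 10^{4} = 10000$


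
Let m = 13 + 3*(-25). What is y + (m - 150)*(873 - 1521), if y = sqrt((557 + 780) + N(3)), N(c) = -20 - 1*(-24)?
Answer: 137376 + 3*sqrt(149) ≈ 1.3741e+5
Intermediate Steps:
N(c) = 4 (N(c) = -20 + 24 = 4)
m = -62 (m = 13 - 75 = -62)
y = 3*sqrt(149) (y = sqrt((557 + 780) + 4) = sqrt(1337 + 4) = sqrt(1341) = 3*sqrt(149) ≈ 36.620)
y + (m - 150)*(873 - 1521) = 3*sqrt(149) + (-62 - 150)*(873 - 1521) = 3*sqrt(149) - 212*(-648) = 3*sqrt(149) + 137376 = 137376 + 3*sqrt(149)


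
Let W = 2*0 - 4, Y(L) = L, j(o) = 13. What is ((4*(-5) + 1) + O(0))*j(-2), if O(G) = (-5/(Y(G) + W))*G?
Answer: -247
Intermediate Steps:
W = -4 (W = 0 - 4 = -4)
O(G) = -5*G/(-4 + G) (O(G) = (-5/(G - 4))*G = (-5/(-4 + G))*G = -5*G/(-4 + G))
((4*(-5) + 1) + O(0))*j(-2) = ((4*(-5) + 1) - 5*0/(-4 + 0))*13 = ((-20 + 1) - 5*0/(-4))*13 = (-19 - 5*0*(-¼))*13 = (-19 + 0)*13 = -19*13 = -247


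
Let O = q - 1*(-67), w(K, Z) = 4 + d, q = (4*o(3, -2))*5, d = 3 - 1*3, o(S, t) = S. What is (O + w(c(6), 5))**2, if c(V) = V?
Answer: 17161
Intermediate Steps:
d = 0 (d = 3 - 3 = 0)
q = 60 (q = (4*3)*5 = 12*5 = 60)
w(K, Z) = 4 (w(K, Z) = 4 + 0 = 4)
O = 127 (O = 60 - 1*(-67) = 60 + 67 = 127)
(O + w(c(6), 5))**2 = (127 + 4)**2 = 131**2 = 17161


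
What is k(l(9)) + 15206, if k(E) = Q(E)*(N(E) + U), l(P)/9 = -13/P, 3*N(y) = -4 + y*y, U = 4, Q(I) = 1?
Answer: 15265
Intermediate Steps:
N(y) = -4/3 + y²/3 (N(y) = (-4 + y*y)/3 = (-4 + y²)/3 = -4/3 + y²/3)
l(P) = -117/P (l(P) = 9*(-13/P) = -117/P)
k(E) = 8/3 + E²/3 (k(E) = 1*((-4/3 + E²/3) + 4) = 1*(8/3 + E²/3) = 8/3 + E²/3)
k(l(9)) + 15206 = (8/3 + (-117/9)²/3) + 15206 = (8/3 + (-117*⅑)²/3) + 15206 = (8/3 + (⅓)*(-13)²) + 15206 = (8/3 + (⅓)*169) + 15206 = (8/3 + 169/3) + 15206 = 59 + 15206 = 15265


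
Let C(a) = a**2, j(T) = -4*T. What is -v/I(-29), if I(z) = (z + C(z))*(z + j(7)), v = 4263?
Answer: 7/76 ≈ 0.092105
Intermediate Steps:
I(z) = (-28 + z)*(z + z**2) (I(z) = (z + z**2)*(z - 4*7) = (z + z**2)*(z - 28) = (z + z**2)*(-28 + z) = (-28 + z)*(z + z**2))
-v/I(-29) = -4263/((-29*(-28 + (-29)**2 - 27*(-29)))) = -4263/((-29*(-28 + 841 + 783))) = -4263/((-29*1596)) = -4263/(-46284) = -4263*(-1)/46284 = -1*(-7/76) = 7/76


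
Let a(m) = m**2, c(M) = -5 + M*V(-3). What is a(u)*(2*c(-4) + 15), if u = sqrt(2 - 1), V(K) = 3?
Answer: -19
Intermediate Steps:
u = 1 (u = sqrt(1) = 1)
c(M) = -5 + 3*M (c(M) = -5 + M*3 = -5 + 3*M)
a(u)*(2*c(-4) + 15) = 1**2*(2*(-5 + 3*(-4)) + 15) = 1*(2*(-5 - 12) + 15) = 1*(2*(-17) + 15) = 1*(-34 + 15) = 1*(-19) = -19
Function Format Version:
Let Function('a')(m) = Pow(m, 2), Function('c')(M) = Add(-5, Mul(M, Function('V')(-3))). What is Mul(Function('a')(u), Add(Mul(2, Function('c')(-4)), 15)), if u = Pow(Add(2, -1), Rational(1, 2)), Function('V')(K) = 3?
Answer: -19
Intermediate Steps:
u = 1 (u = Pow(1, Rational(1, 2)) = 1)
Function('c')(M) = Add(-5, Mul(3, M)) (Function('c')(M) = Add(-5, Mul(M, 3)) = Add(-5, Mul(3, M)))
Mul(Function('a')(u), Add(Mul(2, Function('c')(-4)), 15)) = Mul(Pow(1, 2), Add(Mul(2, Add(-5, Mul(3, -4))), 15)) = Mul(1, Add(Mul(2, Add(-5, -12)), 15)) = Mul(1, Add(Mul(2, -17), 15)) = Mul(1, Add(-34, 15)) = Mul(1, -19) = -19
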